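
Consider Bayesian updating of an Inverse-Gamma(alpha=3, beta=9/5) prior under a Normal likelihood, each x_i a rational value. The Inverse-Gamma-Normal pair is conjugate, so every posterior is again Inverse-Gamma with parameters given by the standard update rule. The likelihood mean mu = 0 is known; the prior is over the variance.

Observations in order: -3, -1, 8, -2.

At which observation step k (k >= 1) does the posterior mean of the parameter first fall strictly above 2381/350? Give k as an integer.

obs 1: x=-3 → posterior Inverse-Gamma(7/2, 63/10)
obs 2: x=-1 → posterior Inverse-Gamma(4, 34/5)
obs 3: x=8 → posterior Inverse-Gamma(9/2, 194/5)
obs 4: x=-2 → posterior Inverse-Gamma(5, 204/5)

k = 3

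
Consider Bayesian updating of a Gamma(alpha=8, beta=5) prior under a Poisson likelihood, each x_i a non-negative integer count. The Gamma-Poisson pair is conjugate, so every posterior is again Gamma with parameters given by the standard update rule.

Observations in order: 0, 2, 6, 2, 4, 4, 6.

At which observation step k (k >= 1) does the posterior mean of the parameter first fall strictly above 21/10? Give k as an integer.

k = 5

obs 1: x=0 → posterior Gamma(8, 6)
obs 2: x=2 → posterior Gamma(10, 7)
obs 3: x=6 → posterior Gamma(16, 8)
obs 4: x=2 → posterior Gamma(18, 9)
obs 5: x=4 → posterior Gamma(22, 10)
obs 6: x=4 → posterior Gamma(26, 11)
obs 7: x=6 → posterior Gamma(32, 12)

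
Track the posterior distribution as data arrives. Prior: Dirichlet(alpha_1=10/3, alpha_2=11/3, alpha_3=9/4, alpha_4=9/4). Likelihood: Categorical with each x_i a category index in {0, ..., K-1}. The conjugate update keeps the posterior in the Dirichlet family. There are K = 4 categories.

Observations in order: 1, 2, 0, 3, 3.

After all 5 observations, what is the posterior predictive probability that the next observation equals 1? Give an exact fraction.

28/99

obs 1: x=1 → posterior Dirichlet(10/3, 14/3, 9/4, 9/4)
obs 2: x=2 → posterior Dirichlet(10/3, 14/3, 13/4, 9/4)
obs 3: x=0 → posterior Dirichlet(13/3, 14/3, 13/4, 9/4)
obs 4: x=3 → posterior Dirichlet(13/3, 14/3, 13/4, 13/4)
obs 5: x=3 → posterior Dirichlet(13/3, 14/3, 13/4, 17/4)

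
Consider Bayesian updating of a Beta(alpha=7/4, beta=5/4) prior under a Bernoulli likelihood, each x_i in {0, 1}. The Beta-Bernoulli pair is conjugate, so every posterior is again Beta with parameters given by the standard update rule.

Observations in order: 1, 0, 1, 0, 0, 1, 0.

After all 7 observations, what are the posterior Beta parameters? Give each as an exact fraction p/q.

obs 1: x=1 → posterior Beta(11/4, 5/4)
obs 2: x=0 → posterior Beta(11/4, 9/4)
obs 3: x=1 → posterior Beta(15/4, 9/4)
obs 4: x=0 → posterior Beta(15/4, 13/4)
obs 5: x=0 → posterior Beta(15/4, 17/4)
obs 6: x=1 → posterior Beta(19/4, 17/4)
obs 7: x=0 → posterior Beta(19/4, 21/4)

alpha=19/4, beta=21/4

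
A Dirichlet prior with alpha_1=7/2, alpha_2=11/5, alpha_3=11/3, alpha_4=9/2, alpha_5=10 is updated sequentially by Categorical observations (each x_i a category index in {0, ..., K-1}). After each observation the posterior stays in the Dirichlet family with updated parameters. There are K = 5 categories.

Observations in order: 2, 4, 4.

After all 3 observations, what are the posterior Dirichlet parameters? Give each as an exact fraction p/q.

alpha_1=7/2, alpha_2=11/5, alpha_3=14/3, alpha_4=9/2, alpha_5=12

obs 1: x=2 → posterior Dirichlet(7/2, 11/5, 14/3, 9/2, 10)
obs 2: x=4 → posterior Dirichlet(7/2, 11/5, 14/3, 9/2, 11)
obs 3: x=4 → posterior Dirichlet(7/2, 11/5, 14/3, 9/2, 12)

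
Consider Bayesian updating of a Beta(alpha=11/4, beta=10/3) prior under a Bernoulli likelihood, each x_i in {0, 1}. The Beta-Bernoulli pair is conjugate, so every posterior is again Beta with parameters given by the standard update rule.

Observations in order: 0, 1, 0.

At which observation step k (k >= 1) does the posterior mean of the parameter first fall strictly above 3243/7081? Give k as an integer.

obs 1: x=0 → posterior Beta(11/4, 13/3)
obs 2: x=1 → posterior Beta(15/4, 13/3)
obs 3: x=0 → posterior Beta(15/4, 16/3)

k = 2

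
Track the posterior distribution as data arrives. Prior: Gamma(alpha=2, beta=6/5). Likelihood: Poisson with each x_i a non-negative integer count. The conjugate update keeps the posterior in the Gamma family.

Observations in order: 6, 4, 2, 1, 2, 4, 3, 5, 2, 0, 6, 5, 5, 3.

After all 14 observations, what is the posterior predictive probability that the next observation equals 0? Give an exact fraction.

obs 1: x=6 → posterior Gamma(8, 11/5)
obs 2: x=4 → posterior Gamma(12, 16/5)
obs 3: x=2 → posterior Gamma(14, 21/5)
obs 4: x=1 → posterior Gamma(15, 26/5)
obs 5: x=2 → posterior Gamma(17, 31/5)
obs 6: x=4 → posterior Gamma(21, 36/5)
obs 7: x=3 → posterior Gamma(24, 41/5)
obs 8: x=5 → posterior Gamma(29, 46/5)
obs 9: x=2 → posterior Gamma(31, 51/5)
obs 10: x=0 → posterior Gamma(31, 56/5)
obs 11: x=6 → posterior Gamma(37, 61/5)
obs 12: x=5 → posterior Gamma(42, 66/5)
obs 13: x=5 → posterior Gamma(47, 71/5)
obs 14: x=3 → posterior Gamma(50, 76/5)

10981953842900622614675398397696902999022046448521944923207444344797059342349401340216791269376/265613988875874769338781322035779626829233452653394495974574961739092490901302182994384699044001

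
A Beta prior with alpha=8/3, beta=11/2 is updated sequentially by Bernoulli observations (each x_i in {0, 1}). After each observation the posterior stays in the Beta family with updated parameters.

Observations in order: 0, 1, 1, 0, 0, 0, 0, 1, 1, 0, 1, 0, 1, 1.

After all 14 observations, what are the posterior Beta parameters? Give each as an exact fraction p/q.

alpha=29/3, beta=25/2

obs 1: x=0 → posterior Beta(8/3, 13/2)
obs 2: x=1 → posterior Beta(11/3, 13/2)
obs 3: x=1 → posterior Beta(14/3, 13/2)
obs 4: x=0 → posterior Beta(14/3, 15/2)
obs 5: x=0 → posterior Beta(14/3, 17/2)
obs 6: x=0 → posterior Beta(14/3, 19/2)
obs 7: x=0 → posterior Beta(14/3, 21/2)
obs 8: x=1 → posterior Beta(17/3, 21/2)
obs 9: x=1 → posterior Beta(20/3, 21/2)
obs 10: x=0 → posterior Beta(20/3, 23/2)
obs 11: x=1 → posterior Beta(23/3, 23/2)
obs 12: x=0 → posterior Beta(23/3, 25/2)
obs 13: x=1 → posterior Beta(26/3, 25/2)
obs 14: x=1 → posterior Beta(29/3, 25/2)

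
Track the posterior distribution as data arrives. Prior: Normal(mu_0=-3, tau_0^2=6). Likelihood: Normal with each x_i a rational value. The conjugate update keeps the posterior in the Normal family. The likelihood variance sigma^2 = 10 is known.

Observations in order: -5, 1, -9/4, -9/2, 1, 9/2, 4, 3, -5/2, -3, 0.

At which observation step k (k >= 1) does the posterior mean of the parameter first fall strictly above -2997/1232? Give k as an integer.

k = 3

obs 1: x=-5 → posterior Normal(-15/4, 15/4)
obs 2: x=1 → posterior Normal(-27/11, 30/11)
obs 3: x=-9/4 → posterior Normal(-135/56, 15/7)
obs 4: x=-9/2 → posterior Normal(-189/68, 30/17)
obs 5: x=1 → posterior Normal(-177/80, 3/2)
obs 6: x=9/2 → posterior Normal(-123/92, 30/23)
obs 7: x=4 → posterior Normal(-75/104, 15/13)
obs 8: x=3 → posterior Normal(-39/116, 30/29)
obs 9: x=-5/2 → posterior Normal(-69/128, 15/16)
obs 10: x=-3 → posterior Normal(-3/4, 6/7)
obs 11: x=0 → posterior Normal(-105/152, 15/19)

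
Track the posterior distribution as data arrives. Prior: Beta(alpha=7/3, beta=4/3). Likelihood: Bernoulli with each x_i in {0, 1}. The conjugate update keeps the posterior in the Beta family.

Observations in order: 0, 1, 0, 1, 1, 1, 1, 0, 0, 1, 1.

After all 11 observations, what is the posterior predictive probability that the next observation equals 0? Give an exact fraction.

obs 1: x=0 → posterior Beta(7/3, 7/3)
obs 2: x=1 → posterior Beta(10/3, 7/3)
obs 3: x=0 → posterior Beta(10/3, 10/3)
obs 4: x=1 → posterior Beta(13/3, 10/3)
obs 5: x=1 → posterior Beta(16/3, 10/3)
obs 6: x=1 → posterior Beta(19/3, 10/3)
obs 7: x=1 → posterior Beta(22/3, 10/3)
obs 8: x=0 → posterior Beta(22/3, 13/3)
obs 9: x=0 → posterior Beta(22/3, 16/3)
obs 10: x=1 → posterior Beta(25/3, 16/3)
obs 11: x=1 → posterior Beta(28/3, 16/3)

4/11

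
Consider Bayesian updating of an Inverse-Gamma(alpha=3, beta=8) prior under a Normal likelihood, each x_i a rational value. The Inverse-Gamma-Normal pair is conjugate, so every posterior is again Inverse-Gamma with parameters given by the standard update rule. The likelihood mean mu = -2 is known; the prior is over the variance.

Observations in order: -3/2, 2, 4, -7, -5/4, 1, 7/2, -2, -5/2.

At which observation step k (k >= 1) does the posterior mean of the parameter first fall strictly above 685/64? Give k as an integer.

obs 1: x=-3/2 → posterior Inverse-Gamma(7/2, 65/8)
obs 2: x=2 → posterior Inverse-Gamma(4, 129/8)
obs 3: x=4 → posterior Inverse-Gamma(9/2, 273/8)
obs 4: x=-7 → posterior Inverse-Gamma(5, 373/8)
obs 5: x=-5/4 → posterior Inverse-Gamma(11/2, 1501/32)
obs 6: x=1 → posterior Inverse-Gamma(6, 1645/32)
obs 7: x=7/2 → posterior Inverse-Gamma(13/2, 2129/32)
obs 8: x=-2 → posterior Inverse-Gamma(7, 2129/32)
obs 9: x=-5/2 → posterior Inverse-Gamma(15/2, 2133/32)

k = 4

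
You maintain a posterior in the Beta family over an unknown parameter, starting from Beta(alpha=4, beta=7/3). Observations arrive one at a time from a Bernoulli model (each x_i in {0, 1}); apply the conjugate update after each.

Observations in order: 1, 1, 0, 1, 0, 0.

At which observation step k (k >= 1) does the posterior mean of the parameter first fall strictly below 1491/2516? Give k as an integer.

k = 6

obs 1: x=1 → posterior Beta(5, 7/3)
obs 2: x=1 → posterior Beta(6, 7/3)
obs 3: x=0 → posterior Beta(6, 10/3)
obs 4: x=1 → posterior Beta(7, 10/3)
obs 5: x=0 → posterior Beta(7, 13/3)
obs 6: x=0 → posterior Beta(7, 16/3)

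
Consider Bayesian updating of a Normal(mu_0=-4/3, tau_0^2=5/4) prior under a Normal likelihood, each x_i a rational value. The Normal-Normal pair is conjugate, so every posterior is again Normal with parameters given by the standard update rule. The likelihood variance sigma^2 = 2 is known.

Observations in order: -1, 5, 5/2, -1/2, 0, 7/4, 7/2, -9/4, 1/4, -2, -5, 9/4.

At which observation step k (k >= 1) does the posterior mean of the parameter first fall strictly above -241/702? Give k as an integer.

obs 1: x=-1 → posterior Normal(-47/39, 10/13)
obs 2: x=5 → posterior Normal(14/27, 5/9)
obs 3: x=5/2 → posterior Normal(131/138, 10/23)
obs 4: x=-1/2 → posterior Normal(29/42, 5/14)
obs 5: x=0 → posterior Normal(58/99, 10/33)
obs 6: x=7/4 → posterior Normal(337/456, 5/19)
obs 7: x=7/2 → posterior Normal(547/516, 10/43)
obs 8: x=-9/4 → posterior Normal(103/144, 5/24)
obs 9: x=1/4 → posterior Normal(427/636, 10/53)
obs 10: x=-2 → posterior Normal(307/696, 5/29)
obs 11: x=-5 → posterior Normal(1/108, 10/63)
obs 12: x=9/4 → posterior Normal(71/408, 5/34)

k = 2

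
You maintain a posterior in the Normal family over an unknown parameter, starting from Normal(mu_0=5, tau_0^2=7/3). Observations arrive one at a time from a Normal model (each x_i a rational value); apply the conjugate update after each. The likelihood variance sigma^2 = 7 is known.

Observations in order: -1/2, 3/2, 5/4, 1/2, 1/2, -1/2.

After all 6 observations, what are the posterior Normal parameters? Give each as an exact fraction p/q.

mu_0=71/36, tau_0^2=7/9

obs 1: x=-1/2 → posterior Normal(29/8, 7/4)
obs 2: x=3/2 → posterior Normal(16/5, 7/5)
obs 3: x=5/4 → posterior Normal(23/8, 7/6)
obs 4: x=1/2 → posterior Normal(71/28, 1)
obs 5: x=1/2 → posterior Normal(73/32, 7/8)
obs 6: x=-1/2 → posterior Normal(71/36, 7/9)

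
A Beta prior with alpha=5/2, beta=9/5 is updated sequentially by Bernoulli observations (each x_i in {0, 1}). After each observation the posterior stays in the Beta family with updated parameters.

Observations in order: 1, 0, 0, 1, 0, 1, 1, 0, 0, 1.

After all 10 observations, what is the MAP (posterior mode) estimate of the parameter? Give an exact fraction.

obs 1: x=1 → posterior Beta(7/2, 9/5)
obs 2: x=0 → posterior Beta(7/2, 14/5)
obs 3: x=0 → posterior Beta(7/2, 19/5)
obs 4: x=1 → posterior Beta(9/2, 19/5)
obs 5: x=0 → posterior Beta(9/2, 24/5)
obs 6: x=1 → posterior Beta(11/2, 24/5)
obs 7: x=1 → posterior Beta(13/2, 24/5)
obs 8: x=0 → posterior Beta(13/2, 29/5)
obs 9: x=0 → posterior Beta(13/2, 34/5)
obs 10: x=1 → posterior Beta(15/2, 34/5)

65/123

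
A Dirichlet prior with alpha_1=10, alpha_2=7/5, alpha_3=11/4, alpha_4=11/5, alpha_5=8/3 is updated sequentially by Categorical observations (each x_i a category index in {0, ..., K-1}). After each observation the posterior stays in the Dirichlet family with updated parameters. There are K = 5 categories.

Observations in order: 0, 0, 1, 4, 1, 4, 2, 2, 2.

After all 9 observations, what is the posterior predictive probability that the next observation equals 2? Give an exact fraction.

345/1681

obs 1: x=0 → posterior Dirichlet(11, 7/5, 11/4, 11/5, 8/3)
obs 2: x=0 → posterior Dirichlet(12, 7/5, 11/4, 11/5, 8/3)
obs 3: x=1 → posterior Dirichlet(12, 12/5, 11/4, 11/5, 8/3)
obs 4: x=4 → posterior Dirichlet(12, 12/5, 11/4, 11/5, 11/3)
obs 5: x=1 → posterior Dirichlet(12, 17/5, 11/4, 11/5, 11/3)
obs 6: x=4 → posterior Dirichlet(12, 17/5, 11/4, 11/5, 14/3)
obs 7: x=2 → posterior Dirichlet(12, 17/5, 15/4, 11/5, 14/3)
obs 8: x=2 → posterior Dirichlet(12, 17/5, 19/4, 11/5, 14/3)
obs 9: x=2 → posterior Dirichlet(12, 17/5, 23/4, 11/5, 14/3)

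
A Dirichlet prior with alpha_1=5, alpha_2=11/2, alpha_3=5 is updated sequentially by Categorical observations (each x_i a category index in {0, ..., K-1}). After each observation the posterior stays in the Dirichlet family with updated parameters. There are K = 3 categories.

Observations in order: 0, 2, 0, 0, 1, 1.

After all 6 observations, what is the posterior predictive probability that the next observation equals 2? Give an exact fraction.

12/43

obs 1: x=0 → posterior Dirichlet(6, 11/2, 5)
obs 2: x=2 → posterior Dirichlet(6, 11/2, 6)
obs 3: x=0 → posterior Dirichlet(7, 11/2, 6)
obs 4: x=0 → posterior Dirichlet(8, 11/2, 6)
obs 5: x=1 → posterior Dirichlet(8, 13/2, 6)
obs 6: x=1 → posterior Dirichlet(8, 15/2, 6)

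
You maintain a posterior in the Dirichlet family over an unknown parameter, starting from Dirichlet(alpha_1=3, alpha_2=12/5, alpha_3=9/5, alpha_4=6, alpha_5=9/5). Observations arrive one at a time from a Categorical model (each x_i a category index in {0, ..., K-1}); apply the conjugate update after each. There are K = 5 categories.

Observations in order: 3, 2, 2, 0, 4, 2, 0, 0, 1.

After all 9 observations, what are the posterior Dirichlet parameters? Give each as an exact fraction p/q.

alpha_1=6, alpha_2=17/5, alpha_3=24/5, alpha_4=7, alpha_5=14/5

obs 1: x=3 → posterior Dirichlet(3, 12/5, 9/5, 7, 9/5)
obs 2: x=2 → posterior Dirichlet(3, 12/5, 14/5, 7, 9/5)
obs 3: x=2 → posterior Dirichlet(3, 12/5, 19/5, 7, 9/5)
obs 4: x=0 → posterior Dirichlet(4, 12/5, 19/5, 7, 9/5)
obs 5: x=4 → posterior Dirichlet(4, 12/5, 19/5, 7, 14/5)
obs 6: x=2 → posterior Dirichlet(4, 12/5, 24/5, 7, 14/5)
obs 7: x=0 → posterior Dirichlet(5, 12/5, 24/5, 7, 14/5)
obs 8: x=0 → posterior Dirichlet(6, 12/5, 24/5, 7, 14/5)
obs 9: x=1 → posterior Dirichlet(6, 17/5, 24/5, 7, 14/5)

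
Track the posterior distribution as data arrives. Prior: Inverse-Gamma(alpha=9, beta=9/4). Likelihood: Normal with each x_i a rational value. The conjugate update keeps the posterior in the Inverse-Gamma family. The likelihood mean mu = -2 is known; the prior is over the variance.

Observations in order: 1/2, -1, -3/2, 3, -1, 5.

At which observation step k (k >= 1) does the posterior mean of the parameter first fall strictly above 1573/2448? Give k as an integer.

obs 1: x=1/2 → posterior Inverse-Gamma(19/2, 43/8)
obs 2: x=-1 → posterior Inverse-Gamma(10, 47/8)
obs 3: x=-3/2 → posterior Inverse-Gamma(21/2, 6)
obs 4: x=3 → posterior Inverse-Gamma(11, 37/2)
obs 5: x=-1 → posterior Inverse-Gamma(23/2, 19)
obs 6: x=5 → posterior Inverse-Gamma(12, 87/2)

k = 2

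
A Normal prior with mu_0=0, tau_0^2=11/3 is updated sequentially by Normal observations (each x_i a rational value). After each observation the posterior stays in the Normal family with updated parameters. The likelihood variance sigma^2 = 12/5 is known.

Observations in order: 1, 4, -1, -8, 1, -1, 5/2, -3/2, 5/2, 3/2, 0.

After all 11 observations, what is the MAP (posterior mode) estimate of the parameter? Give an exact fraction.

obs 1: x=1 → posterior Normal(55/91, 132/91)
obs 2: x=4 → posterior Normal(275/146, 66/73)
obs 3: x=-1 → posterior Normal(220/201, 44/67)
obs 4: x=-8 → posterior Normal(-55/64, 33/64)
obs 5: x=1 → posterior Normal(-165/311, 132/311)
obs 6: x=-1 → posterior Normal(-110/183, 22/61)
obs 7: x=5/2 → posterior Normal(-165/842, 132/421)
obs 8: x=-3/2 → posterior Normal(-165/476, 33/119)
obs 9: x=5/2 → posterior Normal(-55/1062, 44/177)
obs 10: x=3/2 → posterior Normal(55/586, 66/293)
obs 11: x=0 → posterior Normal(55/641, 132/641)

55/641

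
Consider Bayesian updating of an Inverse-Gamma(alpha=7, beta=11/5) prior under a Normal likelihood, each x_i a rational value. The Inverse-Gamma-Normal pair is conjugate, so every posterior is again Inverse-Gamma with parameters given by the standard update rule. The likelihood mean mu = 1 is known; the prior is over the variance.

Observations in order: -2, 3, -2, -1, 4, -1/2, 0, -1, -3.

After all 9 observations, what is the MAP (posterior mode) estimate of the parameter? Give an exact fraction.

obs 1: x=-2 → posterior Inverse-Gamma(15/2, 67/10)
obs 2: x=3 → posterior Inverse-Gamma(8, 87/10)
obs 3: x=-2 → posterior Inverse-Gamma(17/2, 66/5)
obs 4: x=-1 → posterior Inverse-Gamma(9, 76/5)
obs 5: x=4 → posterior Inverse-Gamma(19/2, 197/10)
obs 6: x=-1/2 → posterior Inverse-Gamma(10, 833/40)
obs 7: x=0 → posterior Inverse-Gamma(21/2, 853/40)
obs 8: x=-1 → posterior Inverse-Gamma(11, 933/40)
obs 9: x=-3 → posterior Inverse-Gamma(23/2, 1253/40)

1253/500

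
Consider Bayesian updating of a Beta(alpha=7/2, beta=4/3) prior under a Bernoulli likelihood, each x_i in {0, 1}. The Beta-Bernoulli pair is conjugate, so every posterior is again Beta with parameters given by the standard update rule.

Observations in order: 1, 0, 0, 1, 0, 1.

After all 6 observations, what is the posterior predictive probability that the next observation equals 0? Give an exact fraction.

2/5

obs 1: x=1 → posterior Beta(9/2, 4/3)
obs 2: x=0 → posterior Beta(9/2, 7/3)
obs 3: x=0 → posterior Beta(9/2, 10/3)
obs 4: x=1 → posterior Beta(11/2, 10/3)
obs 5: x=0 → posterior Beta(11/2, 13/3)
obs 6: x=1 → posterior Beta(13/2, 13/3)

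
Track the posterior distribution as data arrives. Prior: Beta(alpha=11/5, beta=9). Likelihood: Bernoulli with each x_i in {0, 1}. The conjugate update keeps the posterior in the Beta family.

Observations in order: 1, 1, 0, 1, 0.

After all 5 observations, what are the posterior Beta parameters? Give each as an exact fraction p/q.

alpha=26/5, beta=11

obs 1: x=1 → posterior Beta(16/5, 9)
obs 2: x=1 → posterior Beta(21/5, 9)
obs 3: x=0 → posterior Beta(21/5, 10)
obs 4: x=1 → posterior Beta(26/5, 10)
obs 5: x=0 → posterior Beta(26/5, 11)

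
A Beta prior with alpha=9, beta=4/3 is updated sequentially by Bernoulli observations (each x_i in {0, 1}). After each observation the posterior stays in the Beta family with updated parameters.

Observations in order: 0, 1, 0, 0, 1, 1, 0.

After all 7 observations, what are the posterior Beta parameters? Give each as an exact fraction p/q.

alpha=12, beta=16/3

obs 1: x=0 → posterior Beta(9, 7/3)
obs 2: x=1 → posterior Beta(10, 7/3)
obs 3: x=0 → posterior Beta(10, 10/3)
obs 4: x=0 → posterior Beta(10, 13/3)
obs 5: x=1 → posterior Beta(11, 13/3)
obs 6: x=1 → posterior Beta(12, 13/3)
obs 7: x=0 → posterior Beta(12, 16/3)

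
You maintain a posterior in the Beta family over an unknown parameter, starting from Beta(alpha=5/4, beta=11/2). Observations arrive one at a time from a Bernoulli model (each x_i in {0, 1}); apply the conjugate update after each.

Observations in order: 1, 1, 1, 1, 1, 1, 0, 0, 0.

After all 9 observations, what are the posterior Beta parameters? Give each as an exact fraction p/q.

alpha=29/4, beta=17/2

obs 1: x=1 → posterior Beta(9/4, 11/2)
obs 2: x=1 → posterior Beta(13/4, 11/2)
obs 3: x=1 → posterior Beta(17/4, 11/2)
obs 4: x=1 → posterior Beta(21/4, 11/2)
obs 5: x=1 → posterior Beta(25/4, 11/2)
obs 6: x=1 → posterior Beta(29/4, 11/2)
obs 7: x=0 → posterior Beta(29/4, 13/2)
obs 8: x=0 → posterior Beta(29/4, 15/2)
obs 9: x=0 → posterior Beta(29/4, 17/2)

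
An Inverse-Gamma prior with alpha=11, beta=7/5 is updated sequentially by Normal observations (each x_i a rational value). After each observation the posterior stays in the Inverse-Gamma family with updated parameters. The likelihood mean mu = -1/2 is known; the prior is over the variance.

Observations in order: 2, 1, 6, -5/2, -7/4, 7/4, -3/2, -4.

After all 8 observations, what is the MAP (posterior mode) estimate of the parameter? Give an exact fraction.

3097/1280

obs 1: x=2 → posterior Inverse-Gamma(23/2, 181/40)
obs 2: x=1 → posterior Inverse-Gamma(12, 113/20)
obs 3: x=6 → posterior Inverse-Gamma(25/2, 1071/40)
obs 4: x=-5/2 → posterior Inverse-Gamma(13, 1151/40)
obs 5: x=-7/4 → posterior Inverse-Gamma(27/2, 4729/160)
obs 6: x=7/4 → posterior Inverse-Gamma(14, 2567/80)
obs 7: x=-3/2 → posterior Inverse-Gamma(29/2, 2607/80)
obs 8: x=-4 → posterior Inverse-Gamma(15, 3097/80)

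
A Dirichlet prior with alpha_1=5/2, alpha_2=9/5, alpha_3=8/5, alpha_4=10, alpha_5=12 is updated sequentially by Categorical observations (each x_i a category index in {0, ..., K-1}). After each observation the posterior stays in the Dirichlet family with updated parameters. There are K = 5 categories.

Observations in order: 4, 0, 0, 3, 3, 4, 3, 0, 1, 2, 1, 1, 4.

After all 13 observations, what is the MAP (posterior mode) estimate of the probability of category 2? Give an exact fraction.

16/359

obs 1: x=4 → posterior Dirichlet(5/2, 9/5, 8/5, 10, 13)
obs 2: x=0 → posterior Dirichlet(7/2, 9/5, 8/5, 10, 13)
obs 3: x=0 → posterior Dirichlet(9/2, 9/5, 8/5, 10, 13)
obs 4: x=3 → posterior Dirichlet(9/2, 9/5, 8/5, 11, 13)
obs 5: x=3 → posterior Dirichlet(9/2, 9/5, 8/5, 12, 13)
obs 6: x=4 → posterior Dirichlet(9/2, 9/5, 8/5, 12, 14)
obs 7: x=3 → posterior Dirichlet(9/2, 9/5, 8/5, 13, 14)
obs 8: x=0 → posterior Dirichlet(11/2, 9/5, 8/5, 13, 14)
obs 9: x=1 → posterior Dirichlet(11/2, 14/5, 8/5, 13, 14)
obs 10: x=2 → posterior Dirichlet(11/2, 14/5, 13/5, 13, 14)
obs 11: x=1 → posterior Dirichlet(11/2, 19/5, 13/5, 13, 14)
obs 12: x=1 → posterior Dirichlet(11/2, 24/5, 13/5, 13, 14)
obs 13: x=4 → posterior Dirichlet(11/2, 24/5, 13/5, 13, 15)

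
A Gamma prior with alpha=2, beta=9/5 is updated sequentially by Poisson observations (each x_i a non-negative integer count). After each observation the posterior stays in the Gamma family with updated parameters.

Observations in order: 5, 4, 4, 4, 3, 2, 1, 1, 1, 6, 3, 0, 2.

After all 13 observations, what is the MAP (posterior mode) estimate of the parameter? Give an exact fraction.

obs 1: x=5 → posterior Gamma(7, 14/5)
obs 2: x=4 → posterior Gamma(11, 19/5)
obs 3: x=4 → posterior Gamma(15, 24/5)
obs 4: x=4 → posterior Gamma(19, 29/5)
obs 5: x=3 → posterior Gamma(22, 34/5)
obs 6: x=2 → posterior Gamma(24, 39/5)
obs 7: x=1 → posterior Gamma(25, 44/5)
obs 8: x=1 → posterior Gamma(26, 49/5)
obs 9: x=1 → posterior Gamma(27, 54/5)
obs 10: x=6 → posterior Gamma(33, 59/5)
obs 11: x=3 → posterior Gamma(36, 64/5)
obs 12: x=0 → posterior Gamma(36, 69/5)
obs 13: x=2 → posterior Gamma(38, 74/5)

5/2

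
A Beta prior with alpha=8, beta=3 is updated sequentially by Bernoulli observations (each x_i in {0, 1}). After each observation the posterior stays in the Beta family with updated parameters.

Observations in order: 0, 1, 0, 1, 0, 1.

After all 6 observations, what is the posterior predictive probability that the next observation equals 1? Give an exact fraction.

obs 1: x=0 → posterior Beta(8, 4)
obs 2: x=1 → posterior Beta(9, 4)
obs 3: x=0 → posterior Beta(9, 5)
obs 4: x=1 → posterior Beta(10, 5)
obs 5: x=0 → posterior Beta(10, 6)
obs 6: x=1 → posterior Beta(11, 6)

11/17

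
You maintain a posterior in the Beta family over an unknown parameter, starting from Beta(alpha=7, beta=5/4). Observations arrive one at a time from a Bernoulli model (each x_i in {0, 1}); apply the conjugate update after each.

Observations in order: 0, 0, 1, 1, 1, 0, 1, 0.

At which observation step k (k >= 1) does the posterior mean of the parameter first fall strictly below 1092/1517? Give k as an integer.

obs 1: x=0 → posterior Beta(7, 9/4)
obs 2: x=0 → posterior Beta(7, 13/4)
obs 3: x=1 → posterior Beta(8, 13/4)
obs 4: x=1 → posterior Beta(9, 13/4)
obs 5: x=1 → posterior Beta(10, 13/4)
obs 6: x=0 → posterior Beta(10, 17/4)
obs 7: x=1 → posterior Beta(11, 17/4)
obs 8: x=0 → posterior Beta(11, 21/4)

k = 2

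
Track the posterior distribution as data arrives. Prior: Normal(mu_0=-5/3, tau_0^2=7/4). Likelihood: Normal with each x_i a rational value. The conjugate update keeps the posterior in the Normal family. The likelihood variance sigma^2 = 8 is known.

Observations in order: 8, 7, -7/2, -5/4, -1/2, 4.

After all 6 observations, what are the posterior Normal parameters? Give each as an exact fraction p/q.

obs 1: x=8 → posterior Normal(8/117, 56/39)
obs 2: x=7 → posterior Normal(155/138, 28/23)
obs 3: x=-7/2 → posterior Normal(163/318, 56/53)
obs 4: x=-5/4 → posterior Normal(221/720, 14/15)
obs 5: x=-1/2 → posterior Normal(179/804, 56/67)
obs 6: x=4 → posterior Normal(515/888, 28/37)

mu_0=515/888, tau_0^2=28/37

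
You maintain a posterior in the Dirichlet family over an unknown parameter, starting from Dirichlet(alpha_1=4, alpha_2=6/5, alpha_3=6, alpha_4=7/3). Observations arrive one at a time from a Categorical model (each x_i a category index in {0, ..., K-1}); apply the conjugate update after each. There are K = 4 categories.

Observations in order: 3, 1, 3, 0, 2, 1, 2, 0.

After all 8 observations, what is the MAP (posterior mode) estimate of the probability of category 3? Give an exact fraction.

obs 1: x=3 → posterior Dirichlet(4, 6/5, 6, 10/3)
obs 2: x=1 → posterior Dirichlet(4, 11/5, 6, 10/3)
obs 3: x=3 → posterior Dirichlet(4, 11/5, 6, 13/3)
obs 4: x=0 → posterior Dirichlet(5, 11/5, 6, 13/3)
obs 5: x=2 → posterior Dirichlet(5, 11/5, 7, 13/3)
obs 6: x=1 → posterior Dirichlet(5, 16/5, 7, 13/3)
obs 7: x=2 → posterior Dirichlet(5, 16/5, 8, 13/3)
obs 8: x=0 → posterior Dirichlet(6, 16/5, 8, 13/3)

50/263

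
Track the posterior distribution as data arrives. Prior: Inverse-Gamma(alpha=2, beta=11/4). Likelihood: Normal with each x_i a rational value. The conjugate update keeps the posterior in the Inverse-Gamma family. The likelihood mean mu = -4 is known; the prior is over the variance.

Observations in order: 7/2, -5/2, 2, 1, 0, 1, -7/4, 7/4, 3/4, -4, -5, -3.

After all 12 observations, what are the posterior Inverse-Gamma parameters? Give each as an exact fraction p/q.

alpha=8, beta=3659/32

obs 1: x=7/2 → posterior Inverse-Gamma(5/2, 247/8)
obs 2: x=-5/2 → posterior Inverse-Gamma(3, 32)
obs 3: x=2 → posterior Inverse-Gamma(7/2, 50)
obs 4: x=1 → posterior Inverse-Gamma(4, 125/2)
obs 5: x=0 → posterior Inverse-Gamma(9/2, 141/2)
obs 6: x=1 → posterior Inverse-Gamma(5, 83)
obs 7: x=-7/4 → posterior Inverse-Gamma(11/2, 2737/32)
obs 8: x=7/4 → posterior Inverse-Gamma(6, 1633/16)
obs 9: x=3/4 → posterior Inverse-Gamma(13/2, 3627/32)
obs 10: x=-4 → posterior Inverse-Gamma(7, 3627/32)
obs 11: x=-5 → posterior Inverse-Gamma(15/2, 3643/32)
obs 12: x=-3 → posterior Inverse-Gamma(8, 3659/32)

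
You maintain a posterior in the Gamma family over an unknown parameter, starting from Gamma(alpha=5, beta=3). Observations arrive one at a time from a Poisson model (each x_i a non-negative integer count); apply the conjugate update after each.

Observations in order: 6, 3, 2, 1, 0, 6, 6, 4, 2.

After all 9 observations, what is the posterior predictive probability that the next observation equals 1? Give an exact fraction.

obs 1: x=6 → posterior Gamma(11, 4)
obs 2: x=3 → posterior Gamma(14, 5)
obs 3: x=2 → posterior Gamma(16, 6)
obs 4: x=1 → posterior Gamma(17, 7)
obs 5: x=0 → posterior Gamma(17, 8)
obs 6: x=6 → posterior Gamma(23, 9)
obs 7: x=6 → posterior Gamma(29, 10)
obs 8: x=4 → posterior Gamma(33, 11)
obs 9: x=2 → posterior Gamma(35, 12)

2067338802039851215695587562111243386880/12646218552730347184269489080961456410641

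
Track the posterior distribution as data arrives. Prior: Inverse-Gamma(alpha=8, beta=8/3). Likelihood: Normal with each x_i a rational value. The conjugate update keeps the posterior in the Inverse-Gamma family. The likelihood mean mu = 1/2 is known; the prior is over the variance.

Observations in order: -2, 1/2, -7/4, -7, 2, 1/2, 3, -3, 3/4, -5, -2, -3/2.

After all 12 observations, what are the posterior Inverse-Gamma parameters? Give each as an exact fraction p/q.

obs 1: x=-2 → posterior Inverse-Gamma(17/2, 139/24)
obs 2: x=1/2 → posterior Inverse-Gamma(9, 139/24)
obs 3: x=-7/4 → posterior Inverse-Gamma(19/2, 799/96)
obs 4: x=-7 → posterior Inverse-Gamma(10, 3499/96)
obs 5: x=2 → posterior Inverse-Gamma(21/2, 3607/96)
obs 6: x=1/2 → posterior Inverse-Gamma(11, 3607/96)
obs 7: x=3 → posterior Inverse-Gamma(23/2, 3907/96)
obs 8: x=-3 → posterior Inverse-Gamma(12, 4495/96)
obs 9: x=3/4 → posterior Inverse-Gamma(25/2, 2249/48)
obs 10: x=-5 → posterior Inverse-Gamma(13, 2975/48)
obs 11: x=-2 → posterior Inverse-Gamma(27/2, 3125/48)
obs 12: x=-3/2 → posterior Inverse-Gamma(14, 3221/48)

alpha=14, beta=3221/48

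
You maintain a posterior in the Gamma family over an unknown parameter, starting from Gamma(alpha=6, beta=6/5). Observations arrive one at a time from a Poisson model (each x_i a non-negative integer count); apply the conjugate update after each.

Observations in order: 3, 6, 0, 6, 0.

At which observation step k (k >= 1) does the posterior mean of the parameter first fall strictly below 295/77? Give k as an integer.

k = 3

obs 1: x=3 → posterior Gamma(9, 11/5)
obs 2: x=6 → posterior Gamma(15, 16/5)
obs 3: x=0 → posterior Gamma(15, 21/5)
obs 4: x=6 → posterior Gamma(21, 26/5)
obs 5: x=0 → posterior Gamma(21, 31/5)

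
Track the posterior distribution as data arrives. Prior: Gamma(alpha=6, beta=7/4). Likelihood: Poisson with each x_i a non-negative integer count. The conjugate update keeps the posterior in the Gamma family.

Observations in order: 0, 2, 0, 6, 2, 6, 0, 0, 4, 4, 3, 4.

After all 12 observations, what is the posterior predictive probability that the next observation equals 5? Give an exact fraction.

18985935347206471834340075611038015895492841154336929321289062500000000000/237566111385928825180581197186581724740035515556906717126291161106235417081

obs 1: x=0 → posterior Gamma(6, 11/4)
obs 2: x=2 → posterior Gamma(8, 15/4)
obs 3: x=0 → posterior Gamma(8, 19/4)
obs 4: x=6 → posterior Gamma(14, 23/4)
obs 5: x=2 → posterior Gamma(16, 27/4)
obs 6: x=6 → posterior Gamma(22, 31/4)
obs 7: x=0 → posterior Gamma(22, 35/4)
obs 8: x=0 → posterior Gamma(22, 39/4)
obs 9: x=4 → posterior Gamma(26, 43/4)
obs 10: x=4 → posterior Gamma(30, 47/4)
obs 11: x=3 → posterior Gamma(33, 51/4)
obs 12: x=4 → posterior Gamma(37, 55/4)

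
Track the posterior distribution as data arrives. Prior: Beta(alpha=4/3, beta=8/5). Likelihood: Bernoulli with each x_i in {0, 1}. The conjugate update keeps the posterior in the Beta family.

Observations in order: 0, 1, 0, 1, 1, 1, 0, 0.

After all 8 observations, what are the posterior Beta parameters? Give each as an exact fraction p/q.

obs 1: x=0 → posterior Beta(4/3, 13/5)
obs 2: x=1 → posterior Beta(7/3, 13/5)
obs 3: x=0 → posterior Beta(7/3, 18/5)
obs 4: x=1 → posterior Beta(10/3, 18/5)
obs 5: x=1 → posterior Beta(13/3, 18/5)
obs 6: x=1 → posterior Beta(16/3, 18/5)
obs 7: x=0 → posterior Beta(16/3, 23/5)
obs 8: x=0 → posterior Beta(16/3, 28/5)

alpha=16/3, beta=28/5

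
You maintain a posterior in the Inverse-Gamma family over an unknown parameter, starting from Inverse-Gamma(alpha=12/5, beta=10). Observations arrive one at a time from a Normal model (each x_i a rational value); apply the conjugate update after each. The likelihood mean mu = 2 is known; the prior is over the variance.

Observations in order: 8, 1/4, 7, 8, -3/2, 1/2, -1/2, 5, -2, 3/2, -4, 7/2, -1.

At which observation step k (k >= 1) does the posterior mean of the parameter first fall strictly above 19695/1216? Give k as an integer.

k = 4

obs 1: x=8 → posterior Inverse-Gamma(29/10, 28)
obs 2: x=1/4 → posterior Inverse-Gamma(17/5, 945/32)
obs 3: x=7 → posterior Inverse-Gamma(39/10, 1345/32)
obs 4: x=8 → posterior Inverse-Gamma(22/5, 1921/32)
obs 5: x=-3/2 → posterior Inverse-Gamma(49/10, 2117/32)
obs 6: x=1/2 → posterior Inverse-Gamma(27/5, 2153/32)
obs 7: x=-1/2 → posterior Inverse-Gamma(59/10, 2253/32)
obs 8: x=5 → posterior Inverse-Gamma(32/5, 2397/32)
obs 9: x=-2 → posterior Inverse-Gamma(69/10, 2653/32)
obs 10: x=3/2 → posterior Inverse-Gamma(37/5, 2657/32)
obs 11: x=-4 → posterior Inverse-Gamma(79/10, 3233/32)
obs 12: x=7/2 → posterior Inverse-Gamma(42/5, 3269/32)
obs 13: x=-1 → posterior Inverse-Gamma(89/10, 3413/32)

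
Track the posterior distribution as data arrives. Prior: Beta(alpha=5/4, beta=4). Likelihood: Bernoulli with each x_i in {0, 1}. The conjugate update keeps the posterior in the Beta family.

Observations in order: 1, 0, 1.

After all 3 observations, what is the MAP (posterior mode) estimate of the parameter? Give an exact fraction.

9/25

obs 1: x=1 → posterior Beta(9/4, 4)
obs 2: x=0 → posterior Beta(9/4, 5)
obs 3: x=1 → posterior Beta(13/4, 5)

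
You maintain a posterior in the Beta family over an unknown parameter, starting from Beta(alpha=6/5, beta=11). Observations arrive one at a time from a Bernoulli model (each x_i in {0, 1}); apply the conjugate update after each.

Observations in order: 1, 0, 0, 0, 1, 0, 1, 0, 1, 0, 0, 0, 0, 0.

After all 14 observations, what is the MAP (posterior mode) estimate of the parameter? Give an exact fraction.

obs 1: x=1 → posterior Beta(11/5, 11)
obs 2: x=0 → posterior Beta(11/5, 12)
obs 3: x=0 → posterior Beta(11/5, 13)
obs 4: x=0 → posterior Beta(11/5, 14)
obs 5: x=1 → posterior Beta(16/5, 14)
obs 6: x=0 → posterior Beta(16/5, 15)
obs 7: x=1 → posterior Beta(21/5, 15)
obs 8: x=0 → posterior Beta(21/5, 16)
obs 9: x=1 → posterior Beta(26/5, 16)
obs 10: x=0 → posterior Beta(26/5, 17)
obs 11: x=0 → posterior Beta(26/5, 18)
obs 12: x=0 → posterior Beta(26/5, 19)
obs 13: x=0 → posterior Beta(26/5, 20)
obs 14: x=0 → posterior Beta(26/5, 21)

21/121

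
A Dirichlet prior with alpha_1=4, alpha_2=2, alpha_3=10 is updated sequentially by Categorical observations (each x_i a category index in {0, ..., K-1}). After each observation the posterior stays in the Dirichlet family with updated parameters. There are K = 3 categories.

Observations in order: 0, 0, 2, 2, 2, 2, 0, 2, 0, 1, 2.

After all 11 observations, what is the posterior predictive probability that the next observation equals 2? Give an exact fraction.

obs 1: x=0 → posterior Dirichlet(5, 2, 10)
obs 2: x=0 → posterior Dirichlet(6, 2, 10)
obs 3: x=2 → posterior Dirichlet(6, 2, 11)
obs 4: x=2 → posterior Dirichlet(6, 2, 12)
obs 5: x=2 → posterior Dirichlet(6, 2, 13)
obs 6: x=2 → posterior Dirichlet(6, 2, 14)
obs 7: x=0 → posterior Dirichlet(7, 2, 14)
obs 8: x=2 → posterior Dirichlet(7, 2, 15)
obs 9: x=0 → posterior Dirichlet(8, 2, 15)
obs 10: x=1 → posterior Dirichlet(8, 3, 15)
obs 11: x=2 → posterior Dirichlet(8, 3, 16)

16/27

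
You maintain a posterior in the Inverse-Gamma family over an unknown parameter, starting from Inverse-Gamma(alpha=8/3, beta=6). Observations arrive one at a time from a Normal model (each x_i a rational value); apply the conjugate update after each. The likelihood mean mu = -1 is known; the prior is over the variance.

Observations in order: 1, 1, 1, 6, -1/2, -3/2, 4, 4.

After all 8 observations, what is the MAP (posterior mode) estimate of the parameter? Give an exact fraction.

741/92

obs 1: x=1 → posterior Inverse-Gamma(19/6, 8)
obs 2: x=1 → posterior Inverse-Gamma(11/3, 10)
obs 3: x=1 → posterior Inverse-Gamma(25/6, 12)
obs 4: x=6 → posterior Inverse-Gamma(14/3, 73/2)
obs 5: x=-1/2 → posterior Inverse-Gamma(31/6, 293/8)
obs 6: x=-3/2 → posterior Inverse-Gamma(17/3, 147/4)
obs 7: x=4 → posterior Inverse-Gamma(37/6, 197/4)
obs 8: x=4 → posterior Inverse-Gamma(20/3, 247/4)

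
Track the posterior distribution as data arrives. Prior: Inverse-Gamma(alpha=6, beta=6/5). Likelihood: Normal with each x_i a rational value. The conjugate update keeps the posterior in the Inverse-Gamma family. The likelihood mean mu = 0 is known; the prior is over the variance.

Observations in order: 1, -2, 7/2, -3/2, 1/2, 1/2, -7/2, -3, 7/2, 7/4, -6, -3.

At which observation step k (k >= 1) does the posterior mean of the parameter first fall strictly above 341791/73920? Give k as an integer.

obs 1: x=1 → posterior Inverse-Gamma(13/2, 17/10)
obs 2: x=-2 → posterior Inverse-Gamma(7, 37/10)
obs 3: x=7/2 → posterior Inverse-Gamma(15/2, 393/40)
obs 4: x=-3/2 → posterior Inverse-Gamma(8, 219/20)
obs 5: x=1/2 → posterior Inverse-Gamma(17/2, 443/40)
obs 6: x=1/2 → posterior Inverse-Gamma(9, 56/5)
obs 7: x=-7/2 → posterior Inverse-Gamma(19/2, 693/40)
obs 8: x=-3 → posterior Inverse-Gamma(10, 873/40)
obs 9: x=7/2 → posterior Inverse-Gamma(21/2, 559/20)
obs 10: x=7/4 → posterior Inverse-Gamma(11, 4717/160)
obs 11: x=-6 → posterior Inverse-Gamma(23/2, 7597/160)
obs 12: x=-3 → posterior Inverse-Gamma(12, 8317/160)

k = 12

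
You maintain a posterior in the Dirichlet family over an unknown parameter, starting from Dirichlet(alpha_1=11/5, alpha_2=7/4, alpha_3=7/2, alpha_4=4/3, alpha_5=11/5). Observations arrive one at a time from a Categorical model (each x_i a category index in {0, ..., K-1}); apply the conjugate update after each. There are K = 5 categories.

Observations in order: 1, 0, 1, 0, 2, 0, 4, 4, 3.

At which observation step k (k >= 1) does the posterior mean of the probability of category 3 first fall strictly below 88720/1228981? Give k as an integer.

k = 8

obs 1: x=1 → posterior Dirichlet(11/5, 11/4, 7/2, 4/3, 11/5)
obs 2: x=0 → posterior Dirichlet(16/5, 11/4, 7/2, 4/3, 11/5)
obs 3: x=1 → posterior Dirichlet(16/5, 15/4, 7/2, 4/3, 11/5)
obs 4: x=0 → posterior Dirichlet(21/5, 15/4, 7/2, 4/3, 11/5)
obs 5: x=2 → posterior Dirichlet(21/5, 15/4, 9/2, 4/3, 11/5)
obs 6: x=0 → posterior Dirichlet(26/5, 15/4, 9/2, 4/3, 11/5)
obs 7: x=4 → posterior Dirichlet(26/5, 15/4, 9/2, 4/3, 16/5)
obs 8: x=4 → posterior Dirichlet(26/5, 15/4, 9/2, 4/3, 21/5)
obs 9: x=3 → posterior Dirichlet(26/5, 15/4, 9/2, 7/3, 21/5)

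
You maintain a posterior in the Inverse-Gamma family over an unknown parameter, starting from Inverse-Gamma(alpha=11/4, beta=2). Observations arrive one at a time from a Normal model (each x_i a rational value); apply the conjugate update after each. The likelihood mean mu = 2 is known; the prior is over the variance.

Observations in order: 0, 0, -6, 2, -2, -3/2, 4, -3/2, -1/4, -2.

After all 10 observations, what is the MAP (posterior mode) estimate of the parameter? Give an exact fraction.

453/56

obs 1: x=0 → posterior Inverse-Gamma(13/4, 4)
obs 2: x=0 → posterior Inverse-Gamma(15/4, 6)
obs 3: x=-6 → posterior Inverse-Gamma(17/4, 38)
obs 4: x=2 → posterior Inverse-Gamma(19/4, 38)
obs 5: x=-2 → posterior Inverse-Gamma(21/4, 46)
obs 6: x=-3/2 → posterior Inverse-Gamma(23/4, 417/8)
obs 7: x=4 → posterior Inverse-Gamma(25/4, 433/8)
obs 8: x=-3/2 → posterior Inverse-Gamma(27/4, 241/4)
obs 9: x=-1/4 → posterior Inverse-Gamma(29/4, 2009/32)
obs 10: x=-2 → posterior Inverse-Gamma(31/4, 2265/32)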